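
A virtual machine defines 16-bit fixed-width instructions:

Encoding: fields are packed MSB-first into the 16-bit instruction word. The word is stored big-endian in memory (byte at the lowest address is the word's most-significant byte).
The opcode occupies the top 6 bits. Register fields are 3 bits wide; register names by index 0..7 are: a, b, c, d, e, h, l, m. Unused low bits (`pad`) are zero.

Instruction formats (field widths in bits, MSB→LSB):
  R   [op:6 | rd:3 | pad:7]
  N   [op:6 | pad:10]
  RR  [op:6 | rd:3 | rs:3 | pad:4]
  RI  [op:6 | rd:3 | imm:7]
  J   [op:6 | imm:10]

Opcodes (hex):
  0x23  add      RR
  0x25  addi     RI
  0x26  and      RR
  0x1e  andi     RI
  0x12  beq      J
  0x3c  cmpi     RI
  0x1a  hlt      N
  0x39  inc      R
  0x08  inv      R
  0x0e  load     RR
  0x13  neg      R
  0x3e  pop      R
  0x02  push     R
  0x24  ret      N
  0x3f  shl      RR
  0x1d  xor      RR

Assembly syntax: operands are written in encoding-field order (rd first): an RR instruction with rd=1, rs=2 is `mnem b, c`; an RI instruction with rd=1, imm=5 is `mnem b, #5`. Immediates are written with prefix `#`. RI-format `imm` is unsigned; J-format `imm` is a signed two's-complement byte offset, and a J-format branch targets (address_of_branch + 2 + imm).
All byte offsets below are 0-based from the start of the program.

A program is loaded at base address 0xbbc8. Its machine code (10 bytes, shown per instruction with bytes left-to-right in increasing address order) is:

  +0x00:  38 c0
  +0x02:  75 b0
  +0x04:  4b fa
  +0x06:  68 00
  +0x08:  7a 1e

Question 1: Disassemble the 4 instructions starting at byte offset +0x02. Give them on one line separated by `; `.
xor d, d; beq #-6; hlt; andi e, #30

[02] 75 b0 → 0x75b0
  opcode bits[15:10]=0x1d: xor/RR
  rd@[9:7]=0x3 ⇒ d
  rs@[6:4]=0x3 ⇒ d
[04] 4b fa → 0x4bfa
  opcode bits[15:10]=0x12: beq/J
  imm@[9:0]=0x3fa (s10→-6) ⇒ #-6
[06] 68 00 → 0x6800
  opcode bits[15:10]=0x1a: hlt/N
[08] 7a 1e → 0x7a1e
  opcode bits[15:10]=0x1e: andi/RI
  rd@[9:7]=0x4 ⇒ e
  imm@[6:0]=0x1e ⇒ #30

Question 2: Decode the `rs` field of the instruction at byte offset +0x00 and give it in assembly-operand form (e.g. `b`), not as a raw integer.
e

off 0x00: read 38 c0 as big → 0x38c0
  opcode bits[15:10]=0xe: load/RR
  [9:7] rd=1 = b
  [6:4] rs=4 = e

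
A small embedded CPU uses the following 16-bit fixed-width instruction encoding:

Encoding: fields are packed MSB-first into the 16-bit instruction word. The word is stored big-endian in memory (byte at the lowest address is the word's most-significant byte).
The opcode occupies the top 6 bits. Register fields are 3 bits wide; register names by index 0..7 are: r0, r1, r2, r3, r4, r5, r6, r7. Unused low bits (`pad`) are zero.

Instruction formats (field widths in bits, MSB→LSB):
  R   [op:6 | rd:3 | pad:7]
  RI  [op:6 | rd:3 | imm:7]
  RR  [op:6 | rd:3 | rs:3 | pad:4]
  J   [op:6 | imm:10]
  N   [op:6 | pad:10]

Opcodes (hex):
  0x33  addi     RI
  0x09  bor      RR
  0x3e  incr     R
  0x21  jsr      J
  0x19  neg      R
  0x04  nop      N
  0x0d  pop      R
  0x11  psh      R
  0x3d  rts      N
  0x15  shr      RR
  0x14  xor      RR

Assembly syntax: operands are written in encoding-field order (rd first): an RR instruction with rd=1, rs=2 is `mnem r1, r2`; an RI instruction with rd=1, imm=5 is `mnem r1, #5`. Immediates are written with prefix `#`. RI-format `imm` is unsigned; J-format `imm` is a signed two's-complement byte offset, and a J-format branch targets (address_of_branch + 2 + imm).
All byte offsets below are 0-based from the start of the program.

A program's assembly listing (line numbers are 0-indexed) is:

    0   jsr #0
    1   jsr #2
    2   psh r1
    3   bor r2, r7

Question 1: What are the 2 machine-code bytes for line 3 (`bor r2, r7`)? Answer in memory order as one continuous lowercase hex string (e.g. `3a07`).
line 3 (bor): pack op=0x9:6|rd=2:3|rs=7:3|pad=0:4 = 0x2570; big→ 25 70

2570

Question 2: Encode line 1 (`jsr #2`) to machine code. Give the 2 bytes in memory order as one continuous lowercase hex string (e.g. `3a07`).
1. jsr fields op=0x21:6|imm=2:10 → word 8402h → 84 02

8402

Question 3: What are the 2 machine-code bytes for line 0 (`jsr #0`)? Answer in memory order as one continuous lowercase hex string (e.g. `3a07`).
L0: jsr op=0x21:6|imm=0:10 ⇒ 0x8400 ⇒ big 84 00

8400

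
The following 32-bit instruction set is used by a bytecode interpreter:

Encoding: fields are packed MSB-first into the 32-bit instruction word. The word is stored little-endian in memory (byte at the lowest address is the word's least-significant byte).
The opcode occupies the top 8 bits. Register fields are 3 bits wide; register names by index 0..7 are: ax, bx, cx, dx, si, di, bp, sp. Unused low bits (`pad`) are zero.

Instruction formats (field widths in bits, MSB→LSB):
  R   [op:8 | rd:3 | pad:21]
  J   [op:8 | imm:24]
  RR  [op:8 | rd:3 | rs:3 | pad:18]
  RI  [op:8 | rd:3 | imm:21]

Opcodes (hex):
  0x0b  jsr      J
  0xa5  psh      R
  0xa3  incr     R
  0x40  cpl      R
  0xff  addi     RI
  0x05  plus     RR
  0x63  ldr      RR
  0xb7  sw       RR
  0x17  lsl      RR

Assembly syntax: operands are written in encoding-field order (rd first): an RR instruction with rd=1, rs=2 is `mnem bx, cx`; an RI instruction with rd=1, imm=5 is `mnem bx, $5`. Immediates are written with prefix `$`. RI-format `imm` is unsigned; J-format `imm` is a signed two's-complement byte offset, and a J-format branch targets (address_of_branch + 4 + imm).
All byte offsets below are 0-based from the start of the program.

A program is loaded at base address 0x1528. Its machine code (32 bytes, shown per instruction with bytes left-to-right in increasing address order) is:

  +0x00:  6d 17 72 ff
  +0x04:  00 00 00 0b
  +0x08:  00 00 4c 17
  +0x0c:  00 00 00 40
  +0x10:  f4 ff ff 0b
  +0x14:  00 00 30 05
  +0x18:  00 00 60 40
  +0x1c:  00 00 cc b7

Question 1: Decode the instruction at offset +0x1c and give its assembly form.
off 0x1c: read 00 00 cc b7 as little → 0xb7cc0000
  op=0xb7cc0000>>24=0xb7 ⇒ sw (RR)
  rd@[23:21]=0x6 ⇒ bp
  rs@[20:18]=0x3 ⇒ dx

sw bp, dx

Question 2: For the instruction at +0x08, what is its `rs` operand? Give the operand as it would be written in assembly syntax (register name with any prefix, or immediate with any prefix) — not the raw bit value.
+0x08: 00 00 4c 17 ⇒ word 0x174c0000 (little)
  op=0x174c0000>>24=0x17 ⇒ lsl (RR)
  rd@[23:21]=0x2 ⇒ cx
  rs@[20:18]=0x3 ⇒ dx

dx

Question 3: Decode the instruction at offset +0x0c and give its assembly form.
cpl ax

[0c] 00 00 00 40 → 0x40000000
  op=0x40000000>>24=0x40 ⇒ cpl (R)
  rd@[23:21]=0x0 ⇒ ax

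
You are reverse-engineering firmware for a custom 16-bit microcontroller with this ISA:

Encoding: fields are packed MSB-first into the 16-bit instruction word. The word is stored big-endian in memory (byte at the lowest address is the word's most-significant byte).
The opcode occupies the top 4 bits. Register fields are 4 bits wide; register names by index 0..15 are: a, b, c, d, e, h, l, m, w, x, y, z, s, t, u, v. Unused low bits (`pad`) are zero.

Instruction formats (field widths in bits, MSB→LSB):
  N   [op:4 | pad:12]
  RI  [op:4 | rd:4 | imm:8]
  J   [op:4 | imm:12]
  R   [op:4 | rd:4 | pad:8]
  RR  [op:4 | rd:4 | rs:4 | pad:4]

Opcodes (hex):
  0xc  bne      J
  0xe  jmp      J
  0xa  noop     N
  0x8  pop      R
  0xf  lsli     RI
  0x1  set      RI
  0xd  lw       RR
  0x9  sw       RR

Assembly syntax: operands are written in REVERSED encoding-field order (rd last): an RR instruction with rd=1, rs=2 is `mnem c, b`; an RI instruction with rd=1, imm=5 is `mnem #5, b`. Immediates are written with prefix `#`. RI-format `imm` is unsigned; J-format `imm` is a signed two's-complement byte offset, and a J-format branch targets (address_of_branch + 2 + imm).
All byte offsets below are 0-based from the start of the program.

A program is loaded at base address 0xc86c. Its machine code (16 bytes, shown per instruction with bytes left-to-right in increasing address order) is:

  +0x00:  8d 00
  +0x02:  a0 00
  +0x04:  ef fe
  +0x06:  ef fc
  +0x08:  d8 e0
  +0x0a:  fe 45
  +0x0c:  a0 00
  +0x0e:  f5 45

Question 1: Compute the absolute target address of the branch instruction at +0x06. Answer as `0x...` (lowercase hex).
0xc870

[06] ef fc → 0xeffc
  op=0xeffc>>12=0xe ⇒ jmp (J)
  imm: (w>>0)&0xfff=0xffc (s12→-4) → #-4
  target = base 0xc86c + off 0x06 + 2 + imm -4 = 0xc870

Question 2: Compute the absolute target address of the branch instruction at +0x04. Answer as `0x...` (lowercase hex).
0xc870

@+04  big-endian(ef fe) = 0xeffe
  opcode bits[15:12]=0xe: jmp/J
  imm@[11:0]=0xffe (s12→-2) ⇒ #-2
  target = base 0xc86c + off 0x04 + 2 + imm -2 = 0xc870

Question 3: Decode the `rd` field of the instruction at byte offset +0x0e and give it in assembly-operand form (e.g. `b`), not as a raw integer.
h

+0x0e: f5 45 ⇒ word 0xf545 (big)
  top 4b → 0xf → lsli [RI]
  [11:8] rd=5 = h
  [7:0] imm=69 = #69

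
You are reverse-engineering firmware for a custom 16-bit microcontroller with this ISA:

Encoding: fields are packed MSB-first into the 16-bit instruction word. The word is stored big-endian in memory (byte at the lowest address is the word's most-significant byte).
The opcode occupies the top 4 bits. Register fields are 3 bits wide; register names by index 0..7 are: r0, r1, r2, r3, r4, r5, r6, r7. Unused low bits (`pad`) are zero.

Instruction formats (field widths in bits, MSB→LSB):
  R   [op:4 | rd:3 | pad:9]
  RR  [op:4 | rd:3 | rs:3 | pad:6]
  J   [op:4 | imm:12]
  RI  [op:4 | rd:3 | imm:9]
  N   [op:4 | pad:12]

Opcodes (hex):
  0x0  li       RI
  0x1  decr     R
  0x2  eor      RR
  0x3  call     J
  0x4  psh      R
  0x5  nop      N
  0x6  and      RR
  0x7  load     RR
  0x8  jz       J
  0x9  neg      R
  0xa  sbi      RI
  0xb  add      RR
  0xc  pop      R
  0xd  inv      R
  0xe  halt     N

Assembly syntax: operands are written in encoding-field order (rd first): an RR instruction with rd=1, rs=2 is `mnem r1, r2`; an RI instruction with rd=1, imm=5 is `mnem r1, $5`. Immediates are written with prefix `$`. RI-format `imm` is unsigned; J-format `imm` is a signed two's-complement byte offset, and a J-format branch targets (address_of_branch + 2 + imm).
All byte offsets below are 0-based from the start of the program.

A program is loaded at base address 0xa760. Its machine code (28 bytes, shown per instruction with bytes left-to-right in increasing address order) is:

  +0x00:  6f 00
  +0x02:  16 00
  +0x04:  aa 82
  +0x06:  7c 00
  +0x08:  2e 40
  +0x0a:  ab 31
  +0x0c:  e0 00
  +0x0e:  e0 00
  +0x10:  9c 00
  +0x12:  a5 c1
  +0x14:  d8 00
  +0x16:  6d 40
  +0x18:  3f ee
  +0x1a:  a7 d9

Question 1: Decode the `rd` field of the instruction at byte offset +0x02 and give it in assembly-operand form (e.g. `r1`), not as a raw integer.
r3

off 0x02: read 16 00 as big → 0x1600
  top 4b → 0x1 → decr [R]
  [11:9] rd=3 = r3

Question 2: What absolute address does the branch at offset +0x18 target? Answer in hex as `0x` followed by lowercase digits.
[18] 3f ee → 0x3fee
  opcode bits[15:12]=0x3: call/J
  imm@[11:0]=0xfee (s12→-18) ⇒ $-18
  target = base 0xa760 + off 0x18 + 2 + imm -18 = 0xa768

0xa768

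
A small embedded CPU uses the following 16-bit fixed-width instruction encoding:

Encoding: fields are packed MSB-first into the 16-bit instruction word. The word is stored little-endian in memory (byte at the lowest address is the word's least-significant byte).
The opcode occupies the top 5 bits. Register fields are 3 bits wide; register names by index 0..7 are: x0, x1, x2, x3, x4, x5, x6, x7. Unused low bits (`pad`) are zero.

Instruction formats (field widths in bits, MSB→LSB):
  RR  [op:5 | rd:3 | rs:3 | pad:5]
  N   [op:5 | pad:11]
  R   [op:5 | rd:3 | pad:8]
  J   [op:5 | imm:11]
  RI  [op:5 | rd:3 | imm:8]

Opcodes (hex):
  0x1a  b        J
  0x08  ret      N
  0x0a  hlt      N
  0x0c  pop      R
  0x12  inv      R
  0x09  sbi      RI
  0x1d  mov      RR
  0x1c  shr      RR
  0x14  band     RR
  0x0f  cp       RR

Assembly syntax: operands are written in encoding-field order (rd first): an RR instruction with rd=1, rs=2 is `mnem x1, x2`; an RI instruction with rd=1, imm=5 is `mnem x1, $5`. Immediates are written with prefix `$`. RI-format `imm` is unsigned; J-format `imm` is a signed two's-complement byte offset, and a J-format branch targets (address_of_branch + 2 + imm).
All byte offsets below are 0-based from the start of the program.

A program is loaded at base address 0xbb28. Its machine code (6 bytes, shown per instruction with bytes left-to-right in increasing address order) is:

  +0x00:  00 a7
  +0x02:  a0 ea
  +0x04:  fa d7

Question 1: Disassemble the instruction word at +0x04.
[04] fa d7 → 0xd7fa
  top 5b → 0x1a → b [J]
  imm@[10:0]=0x7fa (s11→-6) ⇒ $-6

b $-6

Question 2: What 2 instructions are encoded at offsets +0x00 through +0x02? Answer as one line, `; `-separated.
band x7, x0; mov x2, x5

+0x00: 00 a7 ⇒ word 0xa700 (little)
  opcode bits[15:11]=0x14: band/RR
  rd: (w>>8)&0x7=0x7 → x7
  rs: (w>>5)&0x7=0x0 → x0
+0x02: a0 ea ⇒ word 0xeaa0 (little)
  opcode bits[15:11]=0x1d: mov/RR
  rd: (w>>8)&0x7=0x2 → x2
  rs: (w>>5)&0x7=0x5 → x5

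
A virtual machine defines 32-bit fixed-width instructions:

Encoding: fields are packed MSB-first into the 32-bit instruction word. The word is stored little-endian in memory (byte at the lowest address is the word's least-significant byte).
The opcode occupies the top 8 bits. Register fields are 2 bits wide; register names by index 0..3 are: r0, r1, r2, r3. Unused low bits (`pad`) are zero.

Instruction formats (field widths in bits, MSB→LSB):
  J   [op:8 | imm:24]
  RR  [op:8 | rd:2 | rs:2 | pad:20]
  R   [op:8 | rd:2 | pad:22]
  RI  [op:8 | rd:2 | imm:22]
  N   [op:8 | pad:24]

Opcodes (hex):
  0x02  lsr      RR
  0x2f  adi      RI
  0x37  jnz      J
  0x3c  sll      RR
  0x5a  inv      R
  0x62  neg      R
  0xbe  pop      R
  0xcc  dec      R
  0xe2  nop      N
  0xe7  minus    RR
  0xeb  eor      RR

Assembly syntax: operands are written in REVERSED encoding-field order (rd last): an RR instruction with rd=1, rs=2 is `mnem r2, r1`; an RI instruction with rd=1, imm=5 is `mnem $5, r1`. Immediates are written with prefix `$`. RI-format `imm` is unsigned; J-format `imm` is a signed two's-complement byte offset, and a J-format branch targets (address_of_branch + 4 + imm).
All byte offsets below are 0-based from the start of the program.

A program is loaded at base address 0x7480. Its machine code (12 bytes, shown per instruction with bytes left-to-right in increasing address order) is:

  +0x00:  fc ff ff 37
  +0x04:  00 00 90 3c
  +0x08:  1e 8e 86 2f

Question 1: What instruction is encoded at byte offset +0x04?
off 0x04: read 00 00 90 3c as little → 0x3c900000
  opcode bits[31:24]=0x3c: sll/RR
  rd@[23:22]=0x2 ⇒ r2
  rs@[21:20]=0x1 ⇒ r1

sll r1, r2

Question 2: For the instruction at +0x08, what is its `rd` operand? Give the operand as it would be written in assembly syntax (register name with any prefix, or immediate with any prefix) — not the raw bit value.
@+08  little-endian(1e 8e 86 2f) = 0x2f868e1e
  op=0x2f868e1e>>24=0x2f ⇒ adi (RI)
  [23:22] rd=2 = r2
  [21:0] imm=429598 = $429598

r2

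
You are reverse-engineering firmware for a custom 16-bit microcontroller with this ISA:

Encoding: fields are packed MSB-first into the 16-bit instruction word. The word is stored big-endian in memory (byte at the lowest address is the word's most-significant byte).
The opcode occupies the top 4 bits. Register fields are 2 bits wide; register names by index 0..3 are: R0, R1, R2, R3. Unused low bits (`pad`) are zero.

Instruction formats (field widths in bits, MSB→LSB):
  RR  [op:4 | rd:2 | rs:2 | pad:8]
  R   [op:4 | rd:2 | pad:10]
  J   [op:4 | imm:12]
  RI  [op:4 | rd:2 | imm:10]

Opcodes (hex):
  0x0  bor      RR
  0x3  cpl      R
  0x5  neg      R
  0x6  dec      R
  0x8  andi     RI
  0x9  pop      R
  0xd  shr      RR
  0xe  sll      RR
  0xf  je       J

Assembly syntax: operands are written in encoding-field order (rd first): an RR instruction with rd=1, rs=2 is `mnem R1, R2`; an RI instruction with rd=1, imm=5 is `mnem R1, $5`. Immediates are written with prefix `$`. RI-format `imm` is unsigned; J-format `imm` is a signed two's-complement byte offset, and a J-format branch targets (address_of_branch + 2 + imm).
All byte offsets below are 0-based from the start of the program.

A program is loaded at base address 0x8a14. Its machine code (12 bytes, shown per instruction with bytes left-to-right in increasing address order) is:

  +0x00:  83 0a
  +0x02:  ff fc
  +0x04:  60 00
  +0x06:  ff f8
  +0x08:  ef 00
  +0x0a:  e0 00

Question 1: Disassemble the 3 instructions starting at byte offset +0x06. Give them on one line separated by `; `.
[06] ff f8 → 0xfff8
  top 4b → 0xf → je [J]
  imm@[11:0]=0xff8 (s12→-8) ⇒ $-8
[08] ef 00 → 0xef00
  top 4b → 0xe → sll [RR]
  rd@[11:10]=0x3 ⇒ R3
  rs@[9:8]=0x3 ⇒ R3
[0a] e0 00 → 0xe000
  top 4b → 0xe → sll [RR]
  rd@[11:10]=0x0 ⇒ R0
  rs@[9:8]=0x0 ⇒ R0

je $-8; sll R3, R3; sll R0, R0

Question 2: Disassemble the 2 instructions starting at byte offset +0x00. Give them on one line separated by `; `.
+0x00: 83 0a ⇒ word 0x830a (big)
  opcode bits[15:12]=0x8: andi/RI
  [11:10] rd=0 = R0
  [9:0] imm=778 = $778
+0x02: ff fc ⇒ word 0xfffc (big)
  opcode bits[15:12]=0xf: je/J
  [11:0] imm=4092 (s12→-4) = $-4

andi R0, $778; je $-4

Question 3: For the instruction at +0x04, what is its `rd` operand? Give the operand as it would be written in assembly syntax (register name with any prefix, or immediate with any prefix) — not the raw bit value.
@+04  big-endian(60 00) = 0x6000
  opcode bits[15:12]=0x6: dec/R
  rd@[11:10]=0x0 ⇒ R0

R0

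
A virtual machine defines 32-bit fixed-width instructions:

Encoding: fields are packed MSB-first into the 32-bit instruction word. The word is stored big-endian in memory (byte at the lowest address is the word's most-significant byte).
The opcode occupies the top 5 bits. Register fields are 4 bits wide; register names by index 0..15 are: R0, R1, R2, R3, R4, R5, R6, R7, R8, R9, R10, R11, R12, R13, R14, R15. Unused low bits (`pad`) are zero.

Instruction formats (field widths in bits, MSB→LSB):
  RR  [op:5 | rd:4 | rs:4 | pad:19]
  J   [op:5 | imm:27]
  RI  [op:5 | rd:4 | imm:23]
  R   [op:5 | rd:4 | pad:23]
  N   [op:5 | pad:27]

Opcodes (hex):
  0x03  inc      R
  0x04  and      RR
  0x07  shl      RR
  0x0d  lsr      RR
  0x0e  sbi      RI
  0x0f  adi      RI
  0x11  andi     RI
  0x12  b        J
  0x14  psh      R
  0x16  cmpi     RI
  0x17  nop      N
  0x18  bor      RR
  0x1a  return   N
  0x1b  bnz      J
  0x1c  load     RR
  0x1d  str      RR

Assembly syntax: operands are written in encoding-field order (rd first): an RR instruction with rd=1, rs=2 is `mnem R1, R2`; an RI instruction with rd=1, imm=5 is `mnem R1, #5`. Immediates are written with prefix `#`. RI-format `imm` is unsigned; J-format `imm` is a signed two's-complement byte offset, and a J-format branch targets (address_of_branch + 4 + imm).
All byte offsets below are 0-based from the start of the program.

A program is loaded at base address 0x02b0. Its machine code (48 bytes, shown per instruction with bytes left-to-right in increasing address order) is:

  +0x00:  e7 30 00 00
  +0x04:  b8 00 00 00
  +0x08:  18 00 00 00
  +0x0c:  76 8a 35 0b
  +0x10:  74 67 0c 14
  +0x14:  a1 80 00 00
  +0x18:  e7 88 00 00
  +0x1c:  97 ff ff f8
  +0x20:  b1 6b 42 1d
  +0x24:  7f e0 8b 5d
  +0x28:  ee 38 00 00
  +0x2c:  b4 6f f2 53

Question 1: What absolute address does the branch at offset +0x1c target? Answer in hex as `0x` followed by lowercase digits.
0x02c8

+0x1c: 97 ff ff f8 ⇒ word 0x97fffff8 (big)
  op=0x97fffff8>>27=0x12 ⇒ b (J)
  imm: (w>>0)&0x7ffffff=0x7fffff8 (s27→-8) → #-8
  target = base 0x02b0 + off 0x1c + 4 + imm -8 = 0x02c8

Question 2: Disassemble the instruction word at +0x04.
@+04  big-endian(b8 00 00 00) = 0xb8000000
  op=0xb8000000>>27=0x17 ⇒ nop (N)

nop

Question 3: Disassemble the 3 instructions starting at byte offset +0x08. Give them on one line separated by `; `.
inc R0; sbi R13, #668939; sbi R8, #6753300

+0x08: 18 00 00 00 ⇒ word 0x18000000 (big)
  op=0x18000000>>27=0x3 ⇒ inc (R)
  [26:23] rd=0 = R0
+0x0c: 76 8a 35 0b ⇒ word 0x768a350b (big)
  op=0x768a350b>>27=0xe ⇒ sbi (RI)
  [26:23] rd=13 = R13
  [22:0] imm=668939 = #668939
+0x10: 74 67 0c 14 ⇒ word 0x74670c14 (big)
  op=0x74670c14>>27=0xe ⇒ sbi (RI)
  [26:23] rd=8 = R8
  [22:0] imm=6753300 = #6753300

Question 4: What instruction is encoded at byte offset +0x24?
@+24  big-endian(7f e0 8b 5d) = 0x7fe08b5d
  top 5b → 0xf → adi [RI]
  rd@[26:23]=0xf ⇒ R15
  imm@[22:0]=0x608b5d ⇒ #6327133

adi R15, #6327133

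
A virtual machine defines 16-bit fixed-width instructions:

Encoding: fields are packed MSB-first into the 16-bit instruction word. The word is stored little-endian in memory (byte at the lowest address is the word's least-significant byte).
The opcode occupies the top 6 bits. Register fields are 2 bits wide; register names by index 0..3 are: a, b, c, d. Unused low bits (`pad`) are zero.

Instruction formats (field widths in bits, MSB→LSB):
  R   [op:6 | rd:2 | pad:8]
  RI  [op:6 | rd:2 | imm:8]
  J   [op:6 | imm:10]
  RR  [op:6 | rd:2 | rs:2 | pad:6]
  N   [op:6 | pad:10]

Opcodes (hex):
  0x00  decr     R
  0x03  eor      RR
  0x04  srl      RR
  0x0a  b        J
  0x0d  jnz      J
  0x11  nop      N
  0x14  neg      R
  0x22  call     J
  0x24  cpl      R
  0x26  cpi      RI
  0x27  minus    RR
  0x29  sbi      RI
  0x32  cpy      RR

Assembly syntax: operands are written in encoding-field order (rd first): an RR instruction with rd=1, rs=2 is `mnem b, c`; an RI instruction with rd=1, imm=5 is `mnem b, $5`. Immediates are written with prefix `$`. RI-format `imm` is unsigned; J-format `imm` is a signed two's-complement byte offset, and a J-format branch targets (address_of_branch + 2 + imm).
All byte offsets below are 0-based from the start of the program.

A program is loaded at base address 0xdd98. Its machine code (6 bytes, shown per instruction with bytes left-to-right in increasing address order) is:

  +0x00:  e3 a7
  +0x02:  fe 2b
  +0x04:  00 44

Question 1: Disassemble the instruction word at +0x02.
[02] fe 2b → 0x2bfe
  op=0x2bfe>>10=0xa ⇒ b (J)
  [9:0] imm=1022 (s10→-2) = $-2

b $-2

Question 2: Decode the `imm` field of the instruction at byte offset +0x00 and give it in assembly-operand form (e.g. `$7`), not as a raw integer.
$227

off 0x00: read e3 a7 as little → 0xa7e3
  op=0xa7e3>>10=0x29 ⇒ sbi (RI)
  [9:8] rd=3 = d
  [7:0] imm=227 = $227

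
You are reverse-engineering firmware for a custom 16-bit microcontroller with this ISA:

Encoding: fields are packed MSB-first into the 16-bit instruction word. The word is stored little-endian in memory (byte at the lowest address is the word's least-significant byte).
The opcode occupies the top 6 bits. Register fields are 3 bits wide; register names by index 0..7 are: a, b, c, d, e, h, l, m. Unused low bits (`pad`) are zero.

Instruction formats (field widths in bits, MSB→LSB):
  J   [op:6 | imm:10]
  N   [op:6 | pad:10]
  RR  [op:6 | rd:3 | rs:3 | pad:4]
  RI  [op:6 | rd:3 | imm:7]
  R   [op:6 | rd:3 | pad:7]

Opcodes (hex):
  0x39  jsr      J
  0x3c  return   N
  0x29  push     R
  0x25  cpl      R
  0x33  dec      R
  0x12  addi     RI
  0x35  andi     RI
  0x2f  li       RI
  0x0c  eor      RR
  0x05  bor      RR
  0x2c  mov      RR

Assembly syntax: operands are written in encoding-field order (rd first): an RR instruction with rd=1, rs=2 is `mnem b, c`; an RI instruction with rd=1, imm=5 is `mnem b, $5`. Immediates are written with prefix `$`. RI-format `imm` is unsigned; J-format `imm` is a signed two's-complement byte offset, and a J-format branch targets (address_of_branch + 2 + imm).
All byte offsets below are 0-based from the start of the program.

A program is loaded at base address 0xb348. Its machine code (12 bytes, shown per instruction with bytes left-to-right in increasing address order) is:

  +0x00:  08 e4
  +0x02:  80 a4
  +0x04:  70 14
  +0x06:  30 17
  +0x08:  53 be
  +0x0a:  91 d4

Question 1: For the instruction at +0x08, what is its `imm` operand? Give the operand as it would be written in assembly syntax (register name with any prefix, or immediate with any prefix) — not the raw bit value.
off 0x08: read 53 be as little → 0xbe53
  op=0xbe53>>10=0x2f ⇒ li (RI)
  rd@[9:7]=0x4 ⇒ e
  imm@[6:0]=0x53 ⇒ $83

$83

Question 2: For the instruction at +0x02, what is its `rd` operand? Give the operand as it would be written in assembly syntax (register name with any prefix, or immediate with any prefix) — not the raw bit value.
b

+0x02: 80 a4 ⇒ word 0xa480 (little)
  top 6b → 0x29 → push [R]
  [9:7] rd=1 = b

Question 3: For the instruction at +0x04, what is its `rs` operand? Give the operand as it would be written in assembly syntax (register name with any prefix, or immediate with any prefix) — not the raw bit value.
m

[04] 70 14 → 0x1470
  opcode bits[15:10]=0x5: bor/RR
  rd: (w>>7)&0x7=0x0 → a
  rs: (w>>4)&0x7=0x7 → m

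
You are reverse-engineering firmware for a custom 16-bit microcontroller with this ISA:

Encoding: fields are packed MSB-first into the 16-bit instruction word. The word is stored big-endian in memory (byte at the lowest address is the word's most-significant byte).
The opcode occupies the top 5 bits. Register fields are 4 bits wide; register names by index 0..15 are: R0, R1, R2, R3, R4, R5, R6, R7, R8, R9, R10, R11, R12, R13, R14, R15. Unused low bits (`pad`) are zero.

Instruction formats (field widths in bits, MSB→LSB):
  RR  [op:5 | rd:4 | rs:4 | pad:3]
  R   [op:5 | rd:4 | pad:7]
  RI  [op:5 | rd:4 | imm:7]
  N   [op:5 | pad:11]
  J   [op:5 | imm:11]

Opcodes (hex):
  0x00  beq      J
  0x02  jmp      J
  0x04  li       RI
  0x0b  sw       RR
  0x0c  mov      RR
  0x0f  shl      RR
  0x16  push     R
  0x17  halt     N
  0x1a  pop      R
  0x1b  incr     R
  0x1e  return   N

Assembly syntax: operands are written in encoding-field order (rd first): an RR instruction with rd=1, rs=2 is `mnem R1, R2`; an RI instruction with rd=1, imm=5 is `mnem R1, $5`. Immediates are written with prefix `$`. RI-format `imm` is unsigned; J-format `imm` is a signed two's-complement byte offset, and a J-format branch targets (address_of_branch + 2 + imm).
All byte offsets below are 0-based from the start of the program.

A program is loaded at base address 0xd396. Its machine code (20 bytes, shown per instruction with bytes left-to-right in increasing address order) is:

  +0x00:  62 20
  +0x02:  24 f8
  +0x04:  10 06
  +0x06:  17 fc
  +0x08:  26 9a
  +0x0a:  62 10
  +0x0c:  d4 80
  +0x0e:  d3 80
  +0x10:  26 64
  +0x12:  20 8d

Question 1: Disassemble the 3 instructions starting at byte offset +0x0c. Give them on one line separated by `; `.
pop R9; pop R7; li R12, $100

@+0c  big-endian(d4 80) = 0xd480
  top 5b → 0x1a → pop [R]
  [10:7] rd=9 = R9
@+0e  big-endian(d3 80) = 0xd380
  top 5b → 0x1a → pop [R]
  [10:7] rd=7 = R7
@+10  big-endian(26 64) = 0x2664
  top 5b → 0x4 → li [RI]
  [10:7] rd=12 = R12
  [6:0] imm=100 = $100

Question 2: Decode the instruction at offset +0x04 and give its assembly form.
off 0x04: read 10 06 as big → 0x1006
  opcode bits[15:11]=0x2: jmp/J
  imm@[10:0]=0x6 ⇒ $6

jmp $6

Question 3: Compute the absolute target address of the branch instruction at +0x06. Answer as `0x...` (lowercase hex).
0xd39a

off 0x06: read 17 fc as big → 0x17fc
  opcode bits[15:11]=0x2: jmp/J
  imm: (w>>0)&0x7ff=0x7fc (s11→-4) → $-4
  target = base 0xd396 + off 0x06 + 2 + imm -4 = 0xd39a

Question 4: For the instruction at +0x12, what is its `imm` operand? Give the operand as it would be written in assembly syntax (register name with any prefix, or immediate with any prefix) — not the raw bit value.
$13

+0x12: 20 8d ⇒ word 0x208d (big)
  top 5b → 0x4 → li [RI]
  [10:7] rd=1 = R1
  [6:0] imm=13 = $13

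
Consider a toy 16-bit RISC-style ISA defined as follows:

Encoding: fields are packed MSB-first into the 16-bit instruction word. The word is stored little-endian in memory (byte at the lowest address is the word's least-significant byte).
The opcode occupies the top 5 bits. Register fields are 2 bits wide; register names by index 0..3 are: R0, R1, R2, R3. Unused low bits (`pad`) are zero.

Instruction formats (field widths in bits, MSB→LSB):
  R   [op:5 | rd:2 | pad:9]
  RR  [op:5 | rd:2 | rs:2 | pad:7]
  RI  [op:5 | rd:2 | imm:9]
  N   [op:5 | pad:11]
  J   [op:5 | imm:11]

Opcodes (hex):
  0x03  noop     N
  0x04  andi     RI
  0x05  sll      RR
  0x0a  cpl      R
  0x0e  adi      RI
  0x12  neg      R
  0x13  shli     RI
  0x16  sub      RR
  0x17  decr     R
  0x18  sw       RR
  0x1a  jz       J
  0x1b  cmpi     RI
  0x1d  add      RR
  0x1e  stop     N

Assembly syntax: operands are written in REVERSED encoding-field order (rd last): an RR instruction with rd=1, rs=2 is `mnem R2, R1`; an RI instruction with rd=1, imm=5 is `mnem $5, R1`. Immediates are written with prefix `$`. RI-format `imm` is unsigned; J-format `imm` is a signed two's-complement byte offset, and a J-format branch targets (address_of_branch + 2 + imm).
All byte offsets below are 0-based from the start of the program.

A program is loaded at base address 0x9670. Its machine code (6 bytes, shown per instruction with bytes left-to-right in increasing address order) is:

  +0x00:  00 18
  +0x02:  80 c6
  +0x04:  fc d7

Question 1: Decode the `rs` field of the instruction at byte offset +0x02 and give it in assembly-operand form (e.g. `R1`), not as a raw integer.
R1

[02] 80 c6 → 0xc680
  op=0xc680>>11=0x18 ⇒ sw (RR)
  [10:9] rd=3 = R3
  [8:7] rs=1 = R1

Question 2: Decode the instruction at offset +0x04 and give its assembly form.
jz $-4

@+04  little-endian(fc d7) = 0xd7fc
  op=0xd7fc>>11=0x1a ⇒ jz (J)
  imm@[10:0]=0x7fc (s11→-4) ⇒ $-4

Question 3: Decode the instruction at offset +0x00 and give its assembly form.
off 0x00: read 00 18 as little → 0x1800
  op=0x1800>>11=0x3 ⇒ noop (N)

noop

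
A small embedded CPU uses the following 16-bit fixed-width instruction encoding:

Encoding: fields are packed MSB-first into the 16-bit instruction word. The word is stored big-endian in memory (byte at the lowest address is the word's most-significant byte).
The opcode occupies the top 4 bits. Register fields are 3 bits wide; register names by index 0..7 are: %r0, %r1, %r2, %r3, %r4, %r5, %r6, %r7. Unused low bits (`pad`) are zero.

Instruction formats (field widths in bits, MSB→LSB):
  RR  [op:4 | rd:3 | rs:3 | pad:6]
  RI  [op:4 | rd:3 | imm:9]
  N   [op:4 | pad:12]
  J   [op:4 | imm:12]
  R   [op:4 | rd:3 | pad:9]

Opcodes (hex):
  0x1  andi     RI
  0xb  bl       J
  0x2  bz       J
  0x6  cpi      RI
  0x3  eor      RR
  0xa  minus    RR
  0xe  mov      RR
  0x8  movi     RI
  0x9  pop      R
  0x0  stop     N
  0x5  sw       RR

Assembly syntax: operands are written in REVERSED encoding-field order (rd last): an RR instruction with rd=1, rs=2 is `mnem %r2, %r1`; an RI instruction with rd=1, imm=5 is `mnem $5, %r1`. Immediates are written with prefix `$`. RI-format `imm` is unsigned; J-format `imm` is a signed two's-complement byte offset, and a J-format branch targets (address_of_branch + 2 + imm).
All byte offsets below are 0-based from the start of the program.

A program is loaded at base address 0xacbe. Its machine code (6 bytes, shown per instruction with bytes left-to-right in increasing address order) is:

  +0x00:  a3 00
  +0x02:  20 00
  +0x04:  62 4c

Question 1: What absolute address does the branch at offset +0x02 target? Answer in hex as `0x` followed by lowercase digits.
off 0x02: read 20 00 as big → 0x2000
  top 4b → 0x2 → bz [J]
  imm@[11:0]=0x0 ⇒ $0
  target = base 0xacbe + off 0x02 + 2 + imm 0 = 0xacc2

0xacc2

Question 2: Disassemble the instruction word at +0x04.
cpi $76, %r1

[04] 62 4c → 0x624c
  top 4b → 0x6 → cpi [RI]
  rd: (w>>9)&0x7=0x1 → %r1
  imm: (w>>0)&0x1ff=0x4c → $76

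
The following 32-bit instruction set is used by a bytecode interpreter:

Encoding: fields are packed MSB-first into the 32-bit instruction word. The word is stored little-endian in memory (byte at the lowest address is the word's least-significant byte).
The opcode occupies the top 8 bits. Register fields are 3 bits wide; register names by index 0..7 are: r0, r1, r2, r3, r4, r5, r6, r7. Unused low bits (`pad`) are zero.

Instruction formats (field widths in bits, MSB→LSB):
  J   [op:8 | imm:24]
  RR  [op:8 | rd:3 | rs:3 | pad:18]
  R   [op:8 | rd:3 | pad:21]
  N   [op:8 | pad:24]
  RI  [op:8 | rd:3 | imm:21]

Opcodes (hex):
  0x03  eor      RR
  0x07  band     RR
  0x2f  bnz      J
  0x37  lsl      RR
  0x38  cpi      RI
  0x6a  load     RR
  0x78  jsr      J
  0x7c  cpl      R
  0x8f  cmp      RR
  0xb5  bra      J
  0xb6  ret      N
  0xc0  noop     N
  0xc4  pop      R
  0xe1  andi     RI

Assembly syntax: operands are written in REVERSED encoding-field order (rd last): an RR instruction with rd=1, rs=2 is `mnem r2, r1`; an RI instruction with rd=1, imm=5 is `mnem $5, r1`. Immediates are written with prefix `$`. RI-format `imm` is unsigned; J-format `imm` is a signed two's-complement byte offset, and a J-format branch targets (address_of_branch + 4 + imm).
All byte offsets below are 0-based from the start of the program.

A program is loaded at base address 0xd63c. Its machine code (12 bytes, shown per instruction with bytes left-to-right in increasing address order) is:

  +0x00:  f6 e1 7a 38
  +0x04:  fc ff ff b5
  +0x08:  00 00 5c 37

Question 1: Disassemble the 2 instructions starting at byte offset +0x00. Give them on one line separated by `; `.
cpi $1761782, r3; bra $-4

off 0x00: read f6 e1 7a 38 as little → 0x387ae1f6
  opcode bits[31:24]=0x38: cpi/RI
  rd@[23:21]=0x3 ⇒ r3
  imm@[20:0]=0x1ae1f6 ⇒ $1761782
off 0x04: read fc ff ff b5 as little → 0xb5fffffc
  opcode bits[31:24]=0xb5: bra/J
  imm@[23:0]=0xfffffc (s24→-4) ⇒ $-4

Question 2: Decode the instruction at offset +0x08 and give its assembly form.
lsl r7, r2

+0x08: 00 00 5c 37 ⇒ word 0x375c0000 (little)
  top 8b → 0x37 → lsl [RR]
  [23:21] rd=2 = r2
  [20:18] rs=7 = r7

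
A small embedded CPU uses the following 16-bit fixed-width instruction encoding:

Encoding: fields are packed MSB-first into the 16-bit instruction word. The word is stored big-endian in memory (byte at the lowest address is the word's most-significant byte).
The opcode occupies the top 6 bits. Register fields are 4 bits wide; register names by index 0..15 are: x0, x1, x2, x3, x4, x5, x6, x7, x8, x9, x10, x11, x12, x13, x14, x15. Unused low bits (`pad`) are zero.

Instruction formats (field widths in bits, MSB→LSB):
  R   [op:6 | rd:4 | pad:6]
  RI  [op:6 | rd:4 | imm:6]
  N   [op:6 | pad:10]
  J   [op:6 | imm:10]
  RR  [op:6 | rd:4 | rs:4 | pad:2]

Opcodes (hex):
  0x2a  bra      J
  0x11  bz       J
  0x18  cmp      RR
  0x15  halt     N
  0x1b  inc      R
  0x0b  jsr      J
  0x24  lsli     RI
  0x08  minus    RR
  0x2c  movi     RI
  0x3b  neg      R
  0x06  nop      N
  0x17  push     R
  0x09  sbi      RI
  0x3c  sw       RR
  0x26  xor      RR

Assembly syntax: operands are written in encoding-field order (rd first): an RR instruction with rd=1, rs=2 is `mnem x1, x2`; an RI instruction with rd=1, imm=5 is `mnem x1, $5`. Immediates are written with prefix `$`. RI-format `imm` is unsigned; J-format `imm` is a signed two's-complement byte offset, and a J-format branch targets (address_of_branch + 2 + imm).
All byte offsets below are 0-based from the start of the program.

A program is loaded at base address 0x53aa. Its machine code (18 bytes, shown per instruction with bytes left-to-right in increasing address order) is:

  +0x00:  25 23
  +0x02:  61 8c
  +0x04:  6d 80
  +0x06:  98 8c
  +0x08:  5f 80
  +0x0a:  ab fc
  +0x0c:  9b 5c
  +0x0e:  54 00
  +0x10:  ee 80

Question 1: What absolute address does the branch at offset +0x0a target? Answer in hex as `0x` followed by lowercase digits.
@+0a  big-endian(ab fc) = 0xabfc
  opcode bits[15:10]=0x2a: bra/J
  [9:0] imm=1020 (s10→-4) = $-4
  target = base 0x53aa + off 0x0a + 2 + imm -4 = 0x53b2

0x53b2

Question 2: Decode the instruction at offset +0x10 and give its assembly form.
@+10  big-endian(ee 80) = 0xee80
  top 6b → 0x3b → neg [R]
  rd@[9:6]=0xa ⇒ x10

neg x10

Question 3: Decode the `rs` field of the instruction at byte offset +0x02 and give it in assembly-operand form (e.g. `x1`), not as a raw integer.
off 0x02: read 61 8c as big → 0x618c
  top 6b → 0x18 → cmp [RR]
  [9:6] rd=6 = x6
  [5:2] rs=3 = x3

x3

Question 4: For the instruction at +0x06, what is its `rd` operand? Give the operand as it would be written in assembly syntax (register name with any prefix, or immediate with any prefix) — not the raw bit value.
x2

@+06  big-endian(98 8c) = 0x988c
  opcode bits[15:10]=0x26: xor/RR
  rd: (w>>6)&0xf=0x2 → x2
  rs: (w>>2)&0xf=0x3 → x3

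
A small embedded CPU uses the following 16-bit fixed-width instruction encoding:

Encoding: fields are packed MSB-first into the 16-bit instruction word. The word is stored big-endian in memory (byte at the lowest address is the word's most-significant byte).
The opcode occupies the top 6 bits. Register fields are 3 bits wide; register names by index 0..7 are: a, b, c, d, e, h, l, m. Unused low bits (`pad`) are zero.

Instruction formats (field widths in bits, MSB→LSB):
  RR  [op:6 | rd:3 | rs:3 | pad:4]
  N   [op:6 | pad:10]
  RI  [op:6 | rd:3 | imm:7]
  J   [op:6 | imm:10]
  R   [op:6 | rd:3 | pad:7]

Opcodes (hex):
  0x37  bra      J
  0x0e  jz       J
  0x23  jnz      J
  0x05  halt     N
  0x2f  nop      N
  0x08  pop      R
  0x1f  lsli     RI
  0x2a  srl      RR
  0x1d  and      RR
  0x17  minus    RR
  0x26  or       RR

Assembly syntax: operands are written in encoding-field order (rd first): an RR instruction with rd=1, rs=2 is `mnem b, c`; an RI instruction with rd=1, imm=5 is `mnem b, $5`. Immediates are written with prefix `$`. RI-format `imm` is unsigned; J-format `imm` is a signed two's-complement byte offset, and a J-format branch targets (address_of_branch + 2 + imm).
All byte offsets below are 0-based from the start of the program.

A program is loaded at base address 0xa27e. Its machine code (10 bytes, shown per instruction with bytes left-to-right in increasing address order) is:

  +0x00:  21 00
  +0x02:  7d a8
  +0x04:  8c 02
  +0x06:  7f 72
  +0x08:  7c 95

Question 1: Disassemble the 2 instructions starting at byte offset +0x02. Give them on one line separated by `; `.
lsli d, $40; jnz $2

+0x02: 7d a8 ⇒ word 0x7da8 (big)
  opcode bits[15:10]=0x1f: lsli/RI
  [9:7] rd=3 = d
  [6:0] imm=40 = $40
+0x04: 8c 02 ⇒ word 0x8c02 (big)
  opcode bits[15:10]=0x23: jnz/J
  [9:0] imm=2 = $2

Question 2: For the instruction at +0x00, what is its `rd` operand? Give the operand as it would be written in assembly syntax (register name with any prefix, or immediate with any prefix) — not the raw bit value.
@+00  big-endian(21 00) = 0x2100
  top 6b → 0x8 → pop [R]
  [9:7] rd=2 = c

c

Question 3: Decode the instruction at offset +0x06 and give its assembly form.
lsli l, $114

@+06  big-endian(7f 72) = 0x7f72
  top 6b → 0x1f → lsli [RI]
  rd: (w>>7)&0x7=0x6 → l
  imm: (w>>0)&0x7f=0x72 → $114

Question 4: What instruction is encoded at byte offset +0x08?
[08] 7c 95 → 0x7c95
  op=0x7c95>>10=0x1f ⇒ lsli (RI)
  rd: (w>>7)&0x7=0x1 → b
  imm: (w>>0)&0x7f=0x15 → $21

lsli b, $21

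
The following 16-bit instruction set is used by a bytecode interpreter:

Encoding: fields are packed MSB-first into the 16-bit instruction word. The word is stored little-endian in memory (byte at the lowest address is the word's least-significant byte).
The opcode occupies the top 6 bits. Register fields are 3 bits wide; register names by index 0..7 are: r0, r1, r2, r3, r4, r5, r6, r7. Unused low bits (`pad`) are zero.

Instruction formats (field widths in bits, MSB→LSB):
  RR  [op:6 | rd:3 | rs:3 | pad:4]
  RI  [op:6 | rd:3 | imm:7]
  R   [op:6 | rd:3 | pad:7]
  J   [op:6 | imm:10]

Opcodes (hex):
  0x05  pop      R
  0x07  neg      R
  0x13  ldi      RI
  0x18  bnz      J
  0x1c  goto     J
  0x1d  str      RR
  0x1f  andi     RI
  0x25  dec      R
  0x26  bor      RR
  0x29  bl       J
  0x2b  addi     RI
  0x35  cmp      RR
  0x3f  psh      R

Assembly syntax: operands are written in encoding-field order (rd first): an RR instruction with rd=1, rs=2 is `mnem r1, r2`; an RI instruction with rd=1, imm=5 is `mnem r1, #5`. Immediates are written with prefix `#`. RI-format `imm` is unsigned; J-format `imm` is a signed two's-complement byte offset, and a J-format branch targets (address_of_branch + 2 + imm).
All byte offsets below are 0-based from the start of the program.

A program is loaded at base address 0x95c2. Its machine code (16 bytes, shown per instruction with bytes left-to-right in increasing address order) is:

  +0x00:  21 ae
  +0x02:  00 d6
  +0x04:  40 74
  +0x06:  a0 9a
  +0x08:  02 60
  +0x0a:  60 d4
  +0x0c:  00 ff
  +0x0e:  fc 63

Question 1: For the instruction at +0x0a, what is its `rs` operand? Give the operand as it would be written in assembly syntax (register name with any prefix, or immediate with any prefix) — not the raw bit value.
r6

[0a] 60 d4 → 0xd460
  op=0xd460>>10=0x35 ⇒ cmp (RR)
  [9:7] rd=0 = r0
  [6:4] rs=6 = r6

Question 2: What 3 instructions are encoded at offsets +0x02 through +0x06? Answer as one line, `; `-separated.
cmp r4, r0; str r0, r4; bor r5, r2

+0x02: 00 d6 ⇒ word 0xd600 (little)
  op=0xd600>>10=0x35 ⇒ cmp (RR)
  rd: (w>>7)&0x7=0x4 → r4
  rs: (w>>4)&0x7=0x0 → r0
+0x04: 40 74 ⇒ word 0x7440 (little)
  op=0x7440>>10=0x1d ⇒ str (RR)
  rd: (w>>7)&0x7=0x0 → r0
  rs: (w>>4)&0x7=0x4 → r4
+0x06: a0 9a ⇒ word 0x9aa0 (little)
  op=0x9aa0>>10=0x26 ⇒ bor (RR)
  rd: (w>>7)&0x7=0x5 → r5
  rs: (w>>4)&0x7=0x2 → r2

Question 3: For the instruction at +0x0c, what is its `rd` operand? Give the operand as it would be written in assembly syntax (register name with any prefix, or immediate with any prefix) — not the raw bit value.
off 0x0c: read 00 ff as little → 0xff00
  opcode bits[15:10]=0x3f: psh/R
  rd@[9:7]=0x6 ⇒ r6

r6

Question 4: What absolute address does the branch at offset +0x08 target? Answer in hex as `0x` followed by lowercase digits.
0x95ce

+0x08: 02 60 ⇒ word 0x6002 (little)
  opcode bits[15:10]=0x18: bnz/J
  imm@[9:0]=0x2 ⇒ #2
  target = base 0x95c2 + off 0x08 + 2 + imm 2 = 0x95ce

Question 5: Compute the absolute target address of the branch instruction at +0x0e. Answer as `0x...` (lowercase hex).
0x95ce

@+0e  little-endian(fc 63) = 0x63fc
  opcode bits[15:10]=0x18: bnz/J
  imm: (w>>0)&0x3ff=0x3fc (s10→-4) → #-4
  target = base 0x95c2 + off 0x0e + 2 + imm -4 = 0x95ce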